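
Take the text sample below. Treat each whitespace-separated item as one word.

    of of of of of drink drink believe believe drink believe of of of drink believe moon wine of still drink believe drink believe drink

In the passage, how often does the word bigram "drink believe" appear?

Scanning the 24 overlapping bigram windows for "drink believe":
  position 7–8: drink believe
  position 10–11: drink believe
  position 15–16: drink believe
  position 21–22: drink believe
  position 23–24: drink believe

5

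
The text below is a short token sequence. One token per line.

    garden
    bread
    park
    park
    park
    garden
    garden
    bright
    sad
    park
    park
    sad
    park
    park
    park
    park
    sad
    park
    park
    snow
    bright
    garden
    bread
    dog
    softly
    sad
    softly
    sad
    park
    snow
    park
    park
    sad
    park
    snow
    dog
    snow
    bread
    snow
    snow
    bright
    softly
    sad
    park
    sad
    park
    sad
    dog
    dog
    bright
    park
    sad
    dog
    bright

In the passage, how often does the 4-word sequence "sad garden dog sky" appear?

Scanning the 51 overlapping 4-gram windows for "sad garden dog sky":
  (none found)

0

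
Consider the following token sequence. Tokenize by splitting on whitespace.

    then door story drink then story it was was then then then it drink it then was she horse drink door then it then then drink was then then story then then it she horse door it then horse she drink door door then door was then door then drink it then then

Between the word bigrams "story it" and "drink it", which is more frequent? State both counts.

"story it": 1 occurrence
"drink it": 2 occurrences

"drink it" (2 vs 1)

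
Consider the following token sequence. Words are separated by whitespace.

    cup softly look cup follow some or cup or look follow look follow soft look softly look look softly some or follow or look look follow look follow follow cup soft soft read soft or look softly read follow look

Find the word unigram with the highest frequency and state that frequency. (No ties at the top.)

"look", 11 times

Unigram frequencies (highest first):
  look: 11
  follow: 8
  or: 5
  cup: 4
  softly: 4
  soft: 4
  … (2 more, each ≤ 2)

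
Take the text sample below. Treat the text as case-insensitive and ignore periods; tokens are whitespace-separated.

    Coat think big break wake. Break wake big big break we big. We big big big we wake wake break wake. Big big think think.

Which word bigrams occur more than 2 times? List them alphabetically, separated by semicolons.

Bigram counts meeting the condition (more than 2 times):
  big big: 4
  break wake: 3

big big; break wake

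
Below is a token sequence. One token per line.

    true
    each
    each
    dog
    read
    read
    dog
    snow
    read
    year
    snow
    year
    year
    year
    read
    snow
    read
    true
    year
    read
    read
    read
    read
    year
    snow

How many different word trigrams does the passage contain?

21

25 tokens → 23 trigram windows in total.
Repeated trigrams (each contributes count−1 duplicates):
  read read read: 2
  read year snow: 2
2 duplicate windows → 23 − 2 = 21 distinct.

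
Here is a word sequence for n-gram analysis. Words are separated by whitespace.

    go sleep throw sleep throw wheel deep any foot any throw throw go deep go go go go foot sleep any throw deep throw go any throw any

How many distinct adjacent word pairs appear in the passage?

21

28 tokens → 27 bigram windows in total.
Repeated bigrams (each contributes count−1 duplicates):
  any throw: 3
  go go: 3
  sleep throw: 2
  throw go: 2
6 duplicate windows → 27 − 6 = 21 distinct.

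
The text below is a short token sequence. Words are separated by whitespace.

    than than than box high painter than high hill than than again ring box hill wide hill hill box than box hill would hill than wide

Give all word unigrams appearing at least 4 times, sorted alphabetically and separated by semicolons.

Unigram counts meeting the condition (at least 4 times):
  box: 4
  hill: 6
  than: 8

box; hill; than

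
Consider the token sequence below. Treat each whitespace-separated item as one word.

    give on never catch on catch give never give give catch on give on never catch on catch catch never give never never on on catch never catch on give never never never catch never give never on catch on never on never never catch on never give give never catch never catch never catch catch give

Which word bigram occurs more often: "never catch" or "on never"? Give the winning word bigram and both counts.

"never catch": 8 occurrences
"on never": 5 occurrences

"never catch" (8 vs 5)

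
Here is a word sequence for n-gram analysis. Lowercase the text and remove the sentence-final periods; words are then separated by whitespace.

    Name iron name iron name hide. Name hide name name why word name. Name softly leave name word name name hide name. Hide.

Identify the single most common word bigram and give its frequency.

Bigram frequencies (highest first):
  name hide: 4
  hide name: 3
  name name: 3
  name iron: 2
  iron name: 2
  word name: 2
  … (6 more, each ≤ 1)

"name hide", 4 times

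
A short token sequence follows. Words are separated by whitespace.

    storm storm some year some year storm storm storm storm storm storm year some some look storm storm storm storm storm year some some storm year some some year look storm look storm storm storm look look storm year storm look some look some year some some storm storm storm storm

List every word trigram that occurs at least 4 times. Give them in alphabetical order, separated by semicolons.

storm storm storm; year some some

Trigram counts meeting the condition (at least 4 times):
  storm storm storm: 10
  year some some: 4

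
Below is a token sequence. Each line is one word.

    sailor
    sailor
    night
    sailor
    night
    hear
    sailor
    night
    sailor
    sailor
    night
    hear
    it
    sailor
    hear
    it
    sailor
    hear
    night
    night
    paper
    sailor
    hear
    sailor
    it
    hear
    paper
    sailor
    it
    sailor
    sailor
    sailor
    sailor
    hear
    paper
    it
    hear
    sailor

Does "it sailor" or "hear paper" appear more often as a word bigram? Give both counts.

"it sailor": 3 occurrences
"hear paper": 2 occurrences

"it sailor" (3 vs 2)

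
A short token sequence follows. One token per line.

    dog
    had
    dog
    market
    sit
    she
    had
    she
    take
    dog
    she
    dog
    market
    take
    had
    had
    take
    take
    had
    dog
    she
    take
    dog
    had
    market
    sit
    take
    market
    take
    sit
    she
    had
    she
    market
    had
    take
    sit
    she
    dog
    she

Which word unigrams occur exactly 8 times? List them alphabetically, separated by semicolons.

had; she; take

Unigram counts meeting the condition (exactly 8 times):
  had: 8
  she: 8
  take: 8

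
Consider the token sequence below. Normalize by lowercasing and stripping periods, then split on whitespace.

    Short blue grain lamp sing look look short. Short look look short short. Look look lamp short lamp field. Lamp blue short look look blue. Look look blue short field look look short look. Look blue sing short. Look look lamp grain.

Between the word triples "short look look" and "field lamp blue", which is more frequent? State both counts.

"short look look": 5 occurrences
"field lamp blue": 1 occurrence

"short look look" (5 vs 1)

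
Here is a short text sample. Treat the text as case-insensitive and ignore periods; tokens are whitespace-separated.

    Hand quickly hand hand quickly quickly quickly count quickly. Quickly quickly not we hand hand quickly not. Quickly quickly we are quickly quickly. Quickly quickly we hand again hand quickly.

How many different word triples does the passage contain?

23

30 tokens → 28 trigram windows in total.
Repeated trigrams (each contributes count−1 duplicates):
  quickly quickly quickly: 4
  hand hand quickly: 2
  quickly quickly we: 2
5 duplicate windows → 28 − 5 = 23 distinct.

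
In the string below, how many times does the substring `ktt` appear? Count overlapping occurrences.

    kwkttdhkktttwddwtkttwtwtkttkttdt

Sliding a length-3 window over the 32 characters (30 positions):
  position 3–5: ktt
  position 9–11: ktt
  position 18–20: ktt
  position 25–27: ktt
  position 28–30: ktt

5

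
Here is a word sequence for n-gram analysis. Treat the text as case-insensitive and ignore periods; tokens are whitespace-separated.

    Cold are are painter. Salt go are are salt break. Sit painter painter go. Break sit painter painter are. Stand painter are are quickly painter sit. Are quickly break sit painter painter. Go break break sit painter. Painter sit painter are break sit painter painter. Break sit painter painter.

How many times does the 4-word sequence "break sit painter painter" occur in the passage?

Scanning the 46 overlapping 4-gram windows for "break sit painter painter":
  position 10–13: break sit painter painter
  position 15–18: break sit painter painter
  position 29–32: break sit painter painter
  position 35–38: break sit painter painter
  position 42–45: break sit painter painter
  position 46–49: break sit painter painter

6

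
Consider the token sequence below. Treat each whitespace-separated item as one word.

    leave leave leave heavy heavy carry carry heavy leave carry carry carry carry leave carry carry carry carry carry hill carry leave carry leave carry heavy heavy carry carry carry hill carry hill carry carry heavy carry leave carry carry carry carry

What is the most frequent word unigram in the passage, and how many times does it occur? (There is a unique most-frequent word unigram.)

"carry", 25 times

Unigram frequencies (highest first):
  carry: 25
  leave: 8
  heavy: 6
  hill: 3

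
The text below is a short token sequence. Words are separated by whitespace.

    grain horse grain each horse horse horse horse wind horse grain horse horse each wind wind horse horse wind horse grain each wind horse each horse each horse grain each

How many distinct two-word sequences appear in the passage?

10

30 tokens → 29 bigram windows in total.
Repeated bigrams (each contributes count−1 duplicates):
  horse horse: 5
  horse grain: 4
  wind horse: 4
  each horse: 3
  grain each: 3
  horse each: 3
  each wind: 2
  grain horse: 2
  … (1 more repeated)
19 duplicate windows → 29 − 19 = 10 distinct.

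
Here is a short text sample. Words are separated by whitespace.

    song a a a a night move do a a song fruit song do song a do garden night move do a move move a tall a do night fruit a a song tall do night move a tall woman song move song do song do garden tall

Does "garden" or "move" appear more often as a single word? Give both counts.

"move" (6 vs 2)

"garden": 2 occurrences
"move": 6 occurrences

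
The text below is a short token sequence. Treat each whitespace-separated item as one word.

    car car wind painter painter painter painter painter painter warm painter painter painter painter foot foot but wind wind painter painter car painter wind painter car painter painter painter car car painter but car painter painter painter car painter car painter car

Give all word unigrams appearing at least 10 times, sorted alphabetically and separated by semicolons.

Unigram counts meeting the condition (at least 10 times):
  car: 10
  painter: 23

car; painter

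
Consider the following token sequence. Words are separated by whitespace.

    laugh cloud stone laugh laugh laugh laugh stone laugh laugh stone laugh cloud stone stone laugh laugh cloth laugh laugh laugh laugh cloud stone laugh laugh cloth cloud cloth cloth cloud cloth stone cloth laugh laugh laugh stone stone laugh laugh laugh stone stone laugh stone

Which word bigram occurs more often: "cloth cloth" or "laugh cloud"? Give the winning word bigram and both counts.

"laugh cloud" (3 vs 1)

"cloth cloth": 1 occurrence
"laugh cloud": 3 occurrences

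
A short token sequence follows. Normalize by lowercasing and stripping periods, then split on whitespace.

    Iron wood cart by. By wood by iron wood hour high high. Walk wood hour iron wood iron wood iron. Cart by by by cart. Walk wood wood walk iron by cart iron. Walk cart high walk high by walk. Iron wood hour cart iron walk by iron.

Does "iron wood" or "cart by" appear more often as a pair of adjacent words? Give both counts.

"iron wood": 5 occurrences
"cart by": 2 occurrences

"iron wood" (5 vs 2)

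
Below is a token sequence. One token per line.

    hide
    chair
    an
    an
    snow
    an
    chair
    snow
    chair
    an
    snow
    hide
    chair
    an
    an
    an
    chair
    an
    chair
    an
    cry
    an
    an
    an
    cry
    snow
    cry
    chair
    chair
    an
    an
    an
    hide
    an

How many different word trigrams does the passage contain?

34 tokens → 32 trigram windows in total.
Repeated trigrams (each contributes count−1 duplicates):
  an an an: 3
  chair an an: 3
  an chair an: 2
  hide chair an: 2
6 duplicate windows → 32 − 6 = 26 distinct.

26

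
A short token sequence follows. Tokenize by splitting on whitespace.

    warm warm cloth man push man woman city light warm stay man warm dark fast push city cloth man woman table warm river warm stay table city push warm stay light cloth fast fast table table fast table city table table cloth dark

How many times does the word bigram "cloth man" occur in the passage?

Scanning the 42 overlapping bigram windows for "cloth man":
  position 3–4: cloth man
  position 18–19: cloth man

2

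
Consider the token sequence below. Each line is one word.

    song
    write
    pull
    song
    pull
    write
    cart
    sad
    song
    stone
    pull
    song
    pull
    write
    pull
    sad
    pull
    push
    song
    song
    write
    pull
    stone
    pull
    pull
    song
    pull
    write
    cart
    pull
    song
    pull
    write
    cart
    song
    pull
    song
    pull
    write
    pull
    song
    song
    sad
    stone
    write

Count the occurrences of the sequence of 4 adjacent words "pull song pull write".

5

Scanning the 42 overlapping 4-gram windows for "pull song pull write":
  position 3–6: pull song pull write
  position 11–14: pull song pull write
  position 25–28: pull song pull write
  position 30–33: pull song pull write
  position 36–39: pull song pull write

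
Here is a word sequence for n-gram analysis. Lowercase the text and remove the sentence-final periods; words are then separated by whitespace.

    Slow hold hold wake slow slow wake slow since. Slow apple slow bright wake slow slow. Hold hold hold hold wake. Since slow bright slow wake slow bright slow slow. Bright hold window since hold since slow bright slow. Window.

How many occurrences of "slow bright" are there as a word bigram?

5

Scanning the 39 overlapping bigram windows for "slow bright":
  position 12–13: slow bright
  position 23–24: slow bright
  position 27–28: slow bright
  position 30–31: slow bright
  position 37–38: slow bright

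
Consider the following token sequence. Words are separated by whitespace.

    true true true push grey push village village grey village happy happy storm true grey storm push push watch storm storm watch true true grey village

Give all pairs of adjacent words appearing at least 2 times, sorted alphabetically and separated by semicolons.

grey village; true grey; true true

Bigram counts meeting the condition (at least 2 times):
  grey village: 2
  true grey: 2
  true true: 3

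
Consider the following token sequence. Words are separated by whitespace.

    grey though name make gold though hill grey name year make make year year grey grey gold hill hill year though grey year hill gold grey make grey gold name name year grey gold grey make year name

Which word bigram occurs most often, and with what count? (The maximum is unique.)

Bigram frequencies (highest first):
  grey gold: 3
  name year: 2
  make year: 2
  year grey: 2
  gold grey: 2
  grey make: 2
  … (24 more, each ≤ 1)

"grey gold", 3 times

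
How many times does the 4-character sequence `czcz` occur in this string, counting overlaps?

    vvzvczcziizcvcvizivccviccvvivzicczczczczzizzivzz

4

Sliding a length-4 window over the 48 characters (45 positions):
  position 5–8: czcz
  position 33–36: czcz
  position 35–38: czcz
  position 37–40: czcz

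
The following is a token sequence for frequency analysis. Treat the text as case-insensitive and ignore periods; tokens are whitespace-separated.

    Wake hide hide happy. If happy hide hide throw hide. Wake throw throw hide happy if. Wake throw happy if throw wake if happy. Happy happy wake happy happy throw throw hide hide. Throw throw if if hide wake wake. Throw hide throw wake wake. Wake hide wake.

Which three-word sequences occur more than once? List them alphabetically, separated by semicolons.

Trigram counts meeting the condition (more than once):
  hide happy if: 2
  hide hide throw: 2
  throw throw hide: 2

hide happy if; hide hide throw; throw throw hide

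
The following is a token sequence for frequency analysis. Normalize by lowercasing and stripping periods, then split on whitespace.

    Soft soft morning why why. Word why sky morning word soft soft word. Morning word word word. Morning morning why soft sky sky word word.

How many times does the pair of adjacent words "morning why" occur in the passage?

Scanning the 24 overlapping bigram windows for "morning why":
  position 3–4: morning why
  position 19–20: morning why

2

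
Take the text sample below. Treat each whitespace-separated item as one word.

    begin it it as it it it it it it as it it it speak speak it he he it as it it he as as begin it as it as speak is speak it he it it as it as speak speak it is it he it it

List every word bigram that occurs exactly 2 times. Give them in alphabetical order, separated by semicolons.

Bigram counts meeting the condition (exactly 2 times):
  as speak: 2
  begin it: 2
  speak speak: 2

as speak; begin it; speak speak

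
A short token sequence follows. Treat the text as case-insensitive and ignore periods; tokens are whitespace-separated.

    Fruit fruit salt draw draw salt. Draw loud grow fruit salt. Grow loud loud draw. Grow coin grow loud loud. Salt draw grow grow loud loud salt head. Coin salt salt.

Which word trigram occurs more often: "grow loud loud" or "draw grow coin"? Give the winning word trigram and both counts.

"grow loud loud": 3 occurrences
"draw grow coin": 1 occurrence

"grow loud loud" (3 vs 1)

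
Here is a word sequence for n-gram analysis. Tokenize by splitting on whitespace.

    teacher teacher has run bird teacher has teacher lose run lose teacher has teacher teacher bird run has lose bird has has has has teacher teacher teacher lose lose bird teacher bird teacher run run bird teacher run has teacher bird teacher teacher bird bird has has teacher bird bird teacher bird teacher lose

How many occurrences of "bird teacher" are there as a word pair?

Scanning the 53 overlapping bigram windows for "bird teacher":
  position 5–6: bird teacher
  position 30–31: bird teacher
  position 32–33: bird teacher
  position 36–37: bird teacher
  position 41–42: bird teacher
  position 50–51: bird teacher
  position 52–53: bird teacher

7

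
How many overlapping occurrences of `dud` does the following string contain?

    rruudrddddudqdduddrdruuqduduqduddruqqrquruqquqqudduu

4

Sliding a length-3 window over the 52 characters (50 positions):
  position 10–12: dud
  position 15–17: dud
  position 25–27: dud
  position 30–32: dud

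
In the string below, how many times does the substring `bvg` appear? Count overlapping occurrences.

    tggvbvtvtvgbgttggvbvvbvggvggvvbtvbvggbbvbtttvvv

2

Sliding a length-3 window over the 47 characters (45 positions):
  position 22–24: bvg
  position 34–36: bvg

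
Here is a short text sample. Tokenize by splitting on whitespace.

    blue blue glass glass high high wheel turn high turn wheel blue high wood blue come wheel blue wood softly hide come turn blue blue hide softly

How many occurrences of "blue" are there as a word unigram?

7

Scanning the 27 tokens for "blue":
  position 1: blue
  position 2: blue
  position 12: blue
  position 15: blue
  position 18: blue
  position 24: blue
  position 25: blue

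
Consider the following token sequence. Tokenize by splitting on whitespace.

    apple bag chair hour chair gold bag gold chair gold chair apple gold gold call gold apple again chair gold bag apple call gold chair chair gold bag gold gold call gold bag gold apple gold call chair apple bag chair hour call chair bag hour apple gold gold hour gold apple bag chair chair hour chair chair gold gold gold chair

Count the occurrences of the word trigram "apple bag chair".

Scanning the 60 overlapping trigram windows for "apple bag chair":
  position 1–3: apple bag chair
  position 39–41: apple bag chair
  position 52–54: apple bag chair

3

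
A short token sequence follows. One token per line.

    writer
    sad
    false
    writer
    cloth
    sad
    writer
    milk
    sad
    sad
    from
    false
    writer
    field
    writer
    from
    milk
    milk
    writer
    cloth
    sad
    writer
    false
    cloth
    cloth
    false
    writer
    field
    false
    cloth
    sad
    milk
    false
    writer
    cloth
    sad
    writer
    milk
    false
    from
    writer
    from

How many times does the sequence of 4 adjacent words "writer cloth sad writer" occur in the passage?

Scanning the 39 overlapping 4-gram windows for "writer cloth sad writer":
  position 4–7: writer cloth sad writer
  position 19–22: writer cloth sad writer
  position 34–37: writer cloth sad writer

3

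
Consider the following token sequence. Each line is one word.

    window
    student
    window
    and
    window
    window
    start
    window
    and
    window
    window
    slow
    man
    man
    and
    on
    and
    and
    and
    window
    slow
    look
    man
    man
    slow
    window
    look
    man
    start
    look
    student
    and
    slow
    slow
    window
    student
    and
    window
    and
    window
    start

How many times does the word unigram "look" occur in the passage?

3

Scanning the 41 tokens for "look":
  position 22: look
  position 27: look
  position 30: look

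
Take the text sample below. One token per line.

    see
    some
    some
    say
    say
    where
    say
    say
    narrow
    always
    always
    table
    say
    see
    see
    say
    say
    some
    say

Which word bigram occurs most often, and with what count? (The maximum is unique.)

"say say", 3 times

Bigram frequencies (highest first):
  say say: 3
  some say: 2
  see some: 1
  some some: 1
  say where: 1
  where say: 1
  … (9 more, each ≤ 1)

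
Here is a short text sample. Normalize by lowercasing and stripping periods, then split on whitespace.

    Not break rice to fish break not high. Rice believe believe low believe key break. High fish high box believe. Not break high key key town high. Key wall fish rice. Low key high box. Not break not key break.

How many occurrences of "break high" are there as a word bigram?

Scanning the 39 overlapping bigram windows for "break high":
  position 15–16: break high
  position 22–23: break high

2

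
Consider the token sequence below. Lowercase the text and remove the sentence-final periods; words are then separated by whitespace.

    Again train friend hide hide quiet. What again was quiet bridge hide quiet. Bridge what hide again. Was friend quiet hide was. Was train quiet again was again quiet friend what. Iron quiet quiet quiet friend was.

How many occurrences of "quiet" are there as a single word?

Scanning the 37 tokens for "quiet":
  position 6: quiet
  position 10: quiet
  position 13: quiet
  position 20: quiet
  position 25: quiet
  position 29: quiet
  position 33: quiet
  position 34: quiet
  position 35: quiet

9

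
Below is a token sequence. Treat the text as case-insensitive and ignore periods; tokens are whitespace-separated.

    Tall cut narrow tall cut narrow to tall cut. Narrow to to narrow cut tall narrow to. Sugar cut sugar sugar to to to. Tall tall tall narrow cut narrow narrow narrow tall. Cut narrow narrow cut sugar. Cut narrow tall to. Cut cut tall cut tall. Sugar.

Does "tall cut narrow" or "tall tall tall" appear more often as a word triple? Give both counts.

"tall cut narrow" (4 vs 1)

"tall cut narrow": 4 occurrences
"tall tall tall": 1 occurrence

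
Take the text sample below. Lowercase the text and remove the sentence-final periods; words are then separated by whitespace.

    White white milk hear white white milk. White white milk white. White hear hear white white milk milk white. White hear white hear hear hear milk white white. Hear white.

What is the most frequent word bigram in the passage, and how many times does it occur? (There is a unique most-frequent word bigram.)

"white white", 7 times

Bigram frequencies (highest first):
  white white: 7
  white milk: 4
  hear white: 4
  milk white: 4
  white hear: 4
  hear hear: 3
  … (3 more, each ≤ 1)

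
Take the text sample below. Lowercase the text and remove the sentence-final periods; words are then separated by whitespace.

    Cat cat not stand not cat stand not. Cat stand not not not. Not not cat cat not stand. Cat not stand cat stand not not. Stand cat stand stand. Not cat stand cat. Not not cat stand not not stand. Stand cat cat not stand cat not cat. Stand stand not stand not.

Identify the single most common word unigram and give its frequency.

Unigram frequencies (highest first):
  not: 21
  stand: 17
  cat: 16

"not", 21 times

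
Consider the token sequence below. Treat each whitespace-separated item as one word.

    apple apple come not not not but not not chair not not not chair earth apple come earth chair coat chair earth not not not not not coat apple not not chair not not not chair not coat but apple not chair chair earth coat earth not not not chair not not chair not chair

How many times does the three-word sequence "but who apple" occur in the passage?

0

Scanning the 53 overlapping trigram windows for "but who apple":
  (none found)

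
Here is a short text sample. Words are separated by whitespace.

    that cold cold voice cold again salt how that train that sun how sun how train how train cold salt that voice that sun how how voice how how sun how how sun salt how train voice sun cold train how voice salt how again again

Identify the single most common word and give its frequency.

Unigram frequencies (highest first):
  how: 13
  sun: 6
  that: 5
  cold: 5
  voice: 5
  train: 5
  … (2 more, each ≤ 4)

"how", 13 times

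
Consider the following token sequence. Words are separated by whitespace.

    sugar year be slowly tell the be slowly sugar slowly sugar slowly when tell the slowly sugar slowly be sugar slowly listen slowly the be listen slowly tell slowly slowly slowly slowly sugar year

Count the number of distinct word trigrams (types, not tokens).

29

34 tokens → 32 trigram windows in total.
Repeated trigrams (each contributes count−1 duplicates):
  slowly sugar slowly: 3
  slowly slowly slowly: 2
3 duplicate windows → 32 − 3 = 29 distinct.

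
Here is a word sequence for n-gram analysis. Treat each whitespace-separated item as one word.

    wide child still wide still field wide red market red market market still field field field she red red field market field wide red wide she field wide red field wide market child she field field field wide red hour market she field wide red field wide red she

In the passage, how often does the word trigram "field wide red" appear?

6

Scanning the 47 overlapping trigram windows for "field wide red":
  position 6–8: field wide red
  position 22–24: field wide red
  position 27–29: field wide red
  position 37–39: field wide red
  position 43–45: field wide red
  position 46–48: field wide red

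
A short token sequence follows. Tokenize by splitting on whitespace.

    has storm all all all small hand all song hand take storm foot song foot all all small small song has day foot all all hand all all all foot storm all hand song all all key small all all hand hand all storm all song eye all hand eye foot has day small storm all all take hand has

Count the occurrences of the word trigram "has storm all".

1

Scanning the 58 overlapping trigram windows for "has storm all":
  position 1–3: has storm all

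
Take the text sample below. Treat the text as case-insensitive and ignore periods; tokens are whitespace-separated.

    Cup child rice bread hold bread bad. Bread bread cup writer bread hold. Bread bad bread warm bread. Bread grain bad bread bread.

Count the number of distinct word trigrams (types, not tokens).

17

23 tokens → 21 trigram windows in total.
Repeated trigrams (each contributes count−1 duplicates):
  bad bread bread: 2
  bread bad bread: 2
  bread hold bread: 2
  hold bread bad: 2
4 duplicate windows → 21 − 4 = 17 distinct.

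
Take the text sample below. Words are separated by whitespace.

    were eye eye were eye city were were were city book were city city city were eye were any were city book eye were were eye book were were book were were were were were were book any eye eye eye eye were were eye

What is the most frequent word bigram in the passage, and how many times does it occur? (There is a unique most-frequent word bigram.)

"were were", 10 times

Bigram frequencies (highest first):
  were were: 10
  were eye: 5
  eye eye: 4
  eye were: 4
  were city: 3
  book were: 3
  … (11 more, each ≤ 2)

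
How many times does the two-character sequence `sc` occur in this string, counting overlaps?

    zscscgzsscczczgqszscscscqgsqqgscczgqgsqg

Sliding a length-2 window over the 40 characters (39 positions):
  position 2–3: sc
  position 4–5: sc
  position 9–10: sc
  position 19–20: sc
  position 21–22: sc
  position 23–24: sc
  position 31–32: sc

7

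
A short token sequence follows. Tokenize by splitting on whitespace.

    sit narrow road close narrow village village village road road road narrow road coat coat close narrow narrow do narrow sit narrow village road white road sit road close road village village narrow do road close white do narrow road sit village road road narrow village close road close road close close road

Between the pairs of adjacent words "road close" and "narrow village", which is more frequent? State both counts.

"road close" (5 vs 3)

"road close": 5 occurrences
"narrow village": 3 occurrences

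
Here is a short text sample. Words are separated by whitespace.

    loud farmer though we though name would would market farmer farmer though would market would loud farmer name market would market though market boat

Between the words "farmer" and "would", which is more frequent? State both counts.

"would" (5 vs 4)

"farmer": 4 occurrences
"would": 5 occurrences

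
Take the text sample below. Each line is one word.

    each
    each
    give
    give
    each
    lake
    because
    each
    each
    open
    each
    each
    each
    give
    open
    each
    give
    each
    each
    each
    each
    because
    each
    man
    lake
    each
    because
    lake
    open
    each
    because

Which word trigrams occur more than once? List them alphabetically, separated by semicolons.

each each each; each each give

Trigram counts meeting the condition (more than once):
  each each each: 3
  each each give: 2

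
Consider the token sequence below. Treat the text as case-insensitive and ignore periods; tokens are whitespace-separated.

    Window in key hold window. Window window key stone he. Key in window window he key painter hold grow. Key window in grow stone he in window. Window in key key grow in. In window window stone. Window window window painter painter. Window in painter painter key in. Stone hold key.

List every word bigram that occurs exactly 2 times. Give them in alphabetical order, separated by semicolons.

he key; in key; key in; painter painter; stone he

Bigram counts meeting the condition (exactly 2 times):
  he key: 2
  in key: 2
  key in: 2
  painter painter: 2
  stone he: 2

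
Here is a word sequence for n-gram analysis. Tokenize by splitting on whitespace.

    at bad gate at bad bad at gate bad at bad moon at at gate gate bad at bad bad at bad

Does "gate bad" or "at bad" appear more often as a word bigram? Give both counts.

"at bad" (5 vs 2)

"gate bad": 2 occurrences
"at bad": 5 occurrences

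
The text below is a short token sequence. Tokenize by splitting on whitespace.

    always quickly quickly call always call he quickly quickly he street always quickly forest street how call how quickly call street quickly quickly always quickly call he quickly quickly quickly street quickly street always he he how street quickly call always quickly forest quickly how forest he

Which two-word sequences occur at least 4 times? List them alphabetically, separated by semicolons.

always quickly; quickly call; quickly quickly

Bigram counts meeting the condition (at least 4 times):
  always quickly: 4
  quickly call: 4
  quickly quickly: 5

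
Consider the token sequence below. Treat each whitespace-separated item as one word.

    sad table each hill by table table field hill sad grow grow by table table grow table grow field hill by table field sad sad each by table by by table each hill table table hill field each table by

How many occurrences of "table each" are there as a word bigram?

Scanning the 39 overlapping bigram windows for "table each":
  position 2–3: table each
  position 31–32: table each

2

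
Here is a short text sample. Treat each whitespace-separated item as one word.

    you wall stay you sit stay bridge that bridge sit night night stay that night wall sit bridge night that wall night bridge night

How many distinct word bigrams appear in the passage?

22

24 tokens → 23 bigram windows in total.
Repeated bigrams (each contributes count−1 duplicates):
  bridge night: 2
1 duplicate windows → 23 − 1 = 22 distinct.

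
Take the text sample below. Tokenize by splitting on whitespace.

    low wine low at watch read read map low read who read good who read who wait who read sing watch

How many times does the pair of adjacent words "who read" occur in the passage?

3

Scanning the 20 overlapping bigram windows for "who read":
  position 11–12: who read
  position 14–15: who read
  position 18–19: who read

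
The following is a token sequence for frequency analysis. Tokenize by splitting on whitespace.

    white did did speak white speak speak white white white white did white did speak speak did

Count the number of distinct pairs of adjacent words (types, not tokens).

17 tokens → 16 bigram windows in total.
Repeated bigrams (each contributes count−1 duplicates):
  white did: 3
  white white: 3
  did speak: 2
  speak speak: 2
  speak white: 2
7 duplicate windows → 16 − 7 = 9 distinct.

9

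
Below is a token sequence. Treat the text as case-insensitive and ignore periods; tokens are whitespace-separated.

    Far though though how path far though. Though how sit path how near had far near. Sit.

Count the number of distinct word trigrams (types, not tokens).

13

17 tokens → 15 trigram windows in total.
Repeated trigrams (each contributes count−1 duplicates):
  far though though: 2
  though though how: 2
2 duplicate windows → 15 − 2 = 13 distinct.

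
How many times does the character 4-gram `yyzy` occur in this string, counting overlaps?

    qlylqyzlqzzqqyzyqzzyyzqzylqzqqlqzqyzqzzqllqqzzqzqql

0

Sliding a length-4 window over the 51 characters (48 positions):
  (no match at any position)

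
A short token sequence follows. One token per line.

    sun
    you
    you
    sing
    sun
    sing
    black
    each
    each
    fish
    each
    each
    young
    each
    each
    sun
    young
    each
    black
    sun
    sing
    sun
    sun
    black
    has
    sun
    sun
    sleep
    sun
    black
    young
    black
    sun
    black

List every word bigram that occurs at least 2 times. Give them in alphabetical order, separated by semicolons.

Bigram counts meeting the condition (at least 2 times):
  black sun: 2
  each each: 3
  sing sun: 2
  sun black: 3
  sun sing: 2
  sun sun: 2
  young each: 2

black sun; each each; sing sun; sun black; sun sing; sun sun; young each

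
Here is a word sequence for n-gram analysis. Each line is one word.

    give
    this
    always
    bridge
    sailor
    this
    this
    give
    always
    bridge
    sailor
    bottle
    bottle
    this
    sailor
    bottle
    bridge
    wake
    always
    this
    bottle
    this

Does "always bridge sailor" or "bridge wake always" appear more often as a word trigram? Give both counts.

"always bridge sailor": 2 occurrences
"bridge wake always": 1 occurrence

"always bridge sailor" (2 vs 1)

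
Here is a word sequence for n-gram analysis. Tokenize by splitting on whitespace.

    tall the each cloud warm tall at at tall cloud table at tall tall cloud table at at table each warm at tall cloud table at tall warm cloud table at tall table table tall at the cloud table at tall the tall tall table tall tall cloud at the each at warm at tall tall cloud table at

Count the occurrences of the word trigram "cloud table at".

Scanning the 57 overlapping trigram windows for "cloud table at":
  position 10–12: cloud table at
  position 15–17: cloud table at
  position 24–26: cloud table at
  position 29–31: cloud table at
  position 38–40: cloud table at
  position 57–59: cloud table at

6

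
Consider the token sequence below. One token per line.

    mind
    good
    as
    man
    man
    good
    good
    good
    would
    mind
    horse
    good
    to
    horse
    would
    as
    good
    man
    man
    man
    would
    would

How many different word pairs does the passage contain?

18

22 tokens → 21 bigram windows in total.
Repeated bigrams (each contributes count−1 duplicates):
  man man: 3
  good good: 2
3 duplicate windows → 21 − 3 = 18 distinct.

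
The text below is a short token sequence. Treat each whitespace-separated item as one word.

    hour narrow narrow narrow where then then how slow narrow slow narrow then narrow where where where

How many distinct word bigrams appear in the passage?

12

17 tokens → 16 bigram windows in total.
Repeated bigrams (each contributes count−1 duplicates):
  narrow narrow: 2
  narrow where: 2
  slow narrow: 2
  where where: 2
4 duplicate windows → 16 − 4 = 12 distinct.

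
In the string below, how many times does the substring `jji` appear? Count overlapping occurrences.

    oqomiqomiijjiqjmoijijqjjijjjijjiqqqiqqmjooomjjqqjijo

Sliding a length-3 window over the 52 characters (50 positions):
  position 11–13: jji
  position 23–25: jji
  position 27–29: jji
  position 30–32: jji

4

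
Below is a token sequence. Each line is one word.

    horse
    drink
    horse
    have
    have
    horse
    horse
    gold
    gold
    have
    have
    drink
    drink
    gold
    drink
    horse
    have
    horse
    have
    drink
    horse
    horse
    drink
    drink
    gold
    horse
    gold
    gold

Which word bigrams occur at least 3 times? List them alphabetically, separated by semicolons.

Bigram counts meeting the condition (at least 3 times):
  drink horse: 3
  horse have: 3

drink horse; horse have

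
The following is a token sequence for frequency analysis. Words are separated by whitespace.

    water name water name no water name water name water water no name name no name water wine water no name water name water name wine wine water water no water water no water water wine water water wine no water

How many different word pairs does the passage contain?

41 tokens → 40 bigram windows in total.
Repeated bigrams (each contributes count−1 duplicates):
  name water: 6
  water name: 6
  water water: 5
  no water: 4
  water no: 4
  no name: 3
  water wine: 3
  wine water: 3
  … (1 more repeated)
27 duplicate windows → 40 − 27 = 13 distinct.

13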